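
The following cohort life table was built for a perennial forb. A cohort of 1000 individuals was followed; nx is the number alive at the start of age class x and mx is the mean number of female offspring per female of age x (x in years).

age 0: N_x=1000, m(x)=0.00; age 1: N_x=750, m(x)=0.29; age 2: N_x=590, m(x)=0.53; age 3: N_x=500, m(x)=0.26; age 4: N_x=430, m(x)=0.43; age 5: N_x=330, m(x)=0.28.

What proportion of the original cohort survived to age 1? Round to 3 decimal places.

l_1 = n_1/n_0 = 750/1000 = 0.75 → 0.750

0.750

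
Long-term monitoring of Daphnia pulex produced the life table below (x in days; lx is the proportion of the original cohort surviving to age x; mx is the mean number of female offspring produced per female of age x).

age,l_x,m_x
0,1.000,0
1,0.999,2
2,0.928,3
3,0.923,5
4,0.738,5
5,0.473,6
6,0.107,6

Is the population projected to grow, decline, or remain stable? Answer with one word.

R0 = Σ lx·mx = 0 + 1.998 + 2.784 + 4.615 + 3.69 + 2.838 + 0.642 = 16.567
R0 > 1, so the population is growing.

growing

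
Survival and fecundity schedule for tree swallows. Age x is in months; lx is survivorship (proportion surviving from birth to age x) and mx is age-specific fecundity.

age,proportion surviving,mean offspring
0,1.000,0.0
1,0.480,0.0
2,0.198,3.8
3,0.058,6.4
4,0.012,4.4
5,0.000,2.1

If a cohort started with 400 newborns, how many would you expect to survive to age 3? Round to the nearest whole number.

23

Expected survivors = N0 · l_3 = 400 × 0.058 = 23.2 → 23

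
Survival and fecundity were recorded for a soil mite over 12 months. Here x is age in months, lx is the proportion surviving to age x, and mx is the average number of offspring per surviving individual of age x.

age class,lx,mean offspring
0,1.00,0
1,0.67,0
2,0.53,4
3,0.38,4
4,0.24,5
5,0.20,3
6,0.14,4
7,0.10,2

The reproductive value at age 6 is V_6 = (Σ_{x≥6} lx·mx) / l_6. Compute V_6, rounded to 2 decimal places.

lx·mx for x ≥ 6: 0.56, 0.2 → sum = 0.76
V_6 = 0.76 / l_6 = 0.76 / 0.14 = 5.428571… → 5.43

5.43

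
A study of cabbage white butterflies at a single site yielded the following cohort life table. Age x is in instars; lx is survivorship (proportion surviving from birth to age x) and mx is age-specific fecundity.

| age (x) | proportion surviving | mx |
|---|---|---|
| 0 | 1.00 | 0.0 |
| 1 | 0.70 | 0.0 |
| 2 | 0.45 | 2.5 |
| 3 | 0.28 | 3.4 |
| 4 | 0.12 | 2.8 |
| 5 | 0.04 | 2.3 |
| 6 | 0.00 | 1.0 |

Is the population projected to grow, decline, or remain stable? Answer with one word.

R0 = Σ lx·mx = 0 + 0 + 1.125 + 0.952 + 0.336 + 0.092 + 0 = 2.505
R0 > 1, so the population is growing.

growing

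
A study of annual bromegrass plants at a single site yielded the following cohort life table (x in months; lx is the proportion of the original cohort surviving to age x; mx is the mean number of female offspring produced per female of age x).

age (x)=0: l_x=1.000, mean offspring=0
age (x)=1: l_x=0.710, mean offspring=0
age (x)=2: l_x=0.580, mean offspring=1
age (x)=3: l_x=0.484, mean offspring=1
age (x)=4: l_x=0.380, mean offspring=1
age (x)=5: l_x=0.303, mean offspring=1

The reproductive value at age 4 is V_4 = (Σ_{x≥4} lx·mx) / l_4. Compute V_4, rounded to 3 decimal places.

lx·mx for x ≥ 4: 0.38, 0.303 → sum = 0.683
V_4 = 0.683 / l_4 = 0.683 / 0.38 = 1.797368… → 1.797

1.797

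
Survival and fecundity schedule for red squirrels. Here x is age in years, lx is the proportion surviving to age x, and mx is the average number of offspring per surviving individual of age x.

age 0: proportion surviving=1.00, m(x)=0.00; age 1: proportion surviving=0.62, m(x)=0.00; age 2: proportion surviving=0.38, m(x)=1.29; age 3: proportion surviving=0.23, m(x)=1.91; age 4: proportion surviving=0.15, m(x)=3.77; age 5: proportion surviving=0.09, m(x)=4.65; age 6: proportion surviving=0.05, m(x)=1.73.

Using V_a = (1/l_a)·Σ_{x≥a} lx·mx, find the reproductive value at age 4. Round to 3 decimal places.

7.137

lx·mx for x ≥ 4: 0.5655, 0.4185, 0.0865 → sum = 1.0705
V_4 = 1.0705 / l_4 = 1.0705 / 0.15 = 7.136667… → 7.137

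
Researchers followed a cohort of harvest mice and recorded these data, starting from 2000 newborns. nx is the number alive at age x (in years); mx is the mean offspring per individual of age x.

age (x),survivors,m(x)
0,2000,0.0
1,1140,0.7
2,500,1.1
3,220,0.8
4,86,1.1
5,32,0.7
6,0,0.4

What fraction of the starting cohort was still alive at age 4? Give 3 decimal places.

l_4 = n_4/n_0 = 86/2000 = 0.043 → 0.043

0.043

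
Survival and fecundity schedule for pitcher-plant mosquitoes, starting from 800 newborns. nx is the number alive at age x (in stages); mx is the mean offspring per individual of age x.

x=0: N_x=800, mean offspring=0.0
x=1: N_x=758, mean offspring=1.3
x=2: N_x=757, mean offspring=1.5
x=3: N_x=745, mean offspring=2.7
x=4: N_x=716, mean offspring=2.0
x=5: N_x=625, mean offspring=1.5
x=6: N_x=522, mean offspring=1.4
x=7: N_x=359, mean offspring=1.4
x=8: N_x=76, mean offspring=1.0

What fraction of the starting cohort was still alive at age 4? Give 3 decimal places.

0.895

l_4 = n_4/n_0 = 716/800 = 0.895 → 0.895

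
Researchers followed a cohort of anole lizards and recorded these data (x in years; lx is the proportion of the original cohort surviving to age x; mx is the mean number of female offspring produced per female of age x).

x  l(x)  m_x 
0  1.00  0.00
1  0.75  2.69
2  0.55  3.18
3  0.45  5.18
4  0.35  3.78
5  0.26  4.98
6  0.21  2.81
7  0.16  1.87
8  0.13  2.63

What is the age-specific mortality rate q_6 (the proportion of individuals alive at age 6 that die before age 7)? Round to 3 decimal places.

0.238

q_6 = (l_6 − l_7) / l_6 = (0.21 − 0.16) / 0.21
     = 0.05 / 0.21 = 0.238095… → 0.238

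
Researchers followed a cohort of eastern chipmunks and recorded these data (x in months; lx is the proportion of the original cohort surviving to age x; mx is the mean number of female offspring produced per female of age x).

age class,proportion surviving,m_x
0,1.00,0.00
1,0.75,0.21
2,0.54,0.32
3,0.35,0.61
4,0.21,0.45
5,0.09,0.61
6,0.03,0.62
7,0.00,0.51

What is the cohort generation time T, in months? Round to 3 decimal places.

lx·mx: 0, 0.1575, 0.1728, 0.2135, 0.0945, 0.0549, 0.0186, 0 → R0 = 0.7118
x·lx·mx: 0, 0.1575, 0.3456, 0.6405, 0.378, 0.2745, 0.1116, 0 → Σ = 1.9077
T = 1.9077 / 0.7118 = 2.680107… → 2.680

2.680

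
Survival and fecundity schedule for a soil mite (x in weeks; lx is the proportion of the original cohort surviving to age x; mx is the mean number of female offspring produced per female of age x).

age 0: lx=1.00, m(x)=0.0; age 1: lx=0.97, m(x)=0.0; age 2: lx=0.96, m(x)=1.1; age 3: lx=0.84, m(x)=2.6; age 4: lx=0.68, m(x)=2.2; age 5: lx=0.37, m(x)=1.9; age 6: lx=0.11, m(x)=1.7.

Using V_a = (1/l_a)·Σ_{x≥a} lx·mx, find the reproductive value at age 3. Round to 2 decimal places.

5.44

lx·mx for x ≥ 3: 2.184, 1.496, 0.703, 0.187 → sum = 4.57
V_3 = 4.57 / l_3 = 4.57 / 0.84 = 5.440476… → 5.44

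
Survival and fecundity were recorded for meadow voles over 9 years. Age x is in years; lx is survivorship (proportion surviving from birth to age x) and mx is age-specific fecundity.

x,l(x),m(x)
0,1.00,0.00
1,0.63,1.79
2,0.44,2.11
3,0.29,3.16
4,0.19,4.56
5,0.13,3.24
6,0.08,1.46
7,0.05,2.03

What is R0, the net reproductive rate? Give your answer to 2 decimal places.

4.48

lx·mx by age: 0, 1.1277, 0.9284, 0.9164, 0.8664, 0.4212, 0.1168, 0.1015
R0 = Σ lx·mx = 4.4784 → 4.48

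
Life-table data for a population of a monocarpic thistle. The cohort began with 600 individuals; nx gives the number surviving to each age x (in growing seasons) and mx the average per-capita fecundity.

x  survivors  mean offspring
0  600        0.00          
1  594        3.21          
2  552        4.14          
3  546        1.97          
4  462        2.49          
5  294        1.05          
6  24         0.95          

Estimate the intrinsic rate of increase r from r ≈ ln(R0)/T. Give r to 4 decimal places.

1.0219

lx = nx/n0 = nx/600: 1, 0.99, 0.92, 0.91, 0.77, 0.49, 0.04
R0 = Σ lx·mx = 0 + 3.1779 + 3.8088 + 1.7927 + 1.9173 + 0.5145 + 0.038 = 11.2492
Σ x·lx·mx = 26.6433; T = 26.6433/11.2492 = 2.36846…
r ≈ ln(R0)/T = ln(11.2492)/2.36846… = 1.021886… → 1.0219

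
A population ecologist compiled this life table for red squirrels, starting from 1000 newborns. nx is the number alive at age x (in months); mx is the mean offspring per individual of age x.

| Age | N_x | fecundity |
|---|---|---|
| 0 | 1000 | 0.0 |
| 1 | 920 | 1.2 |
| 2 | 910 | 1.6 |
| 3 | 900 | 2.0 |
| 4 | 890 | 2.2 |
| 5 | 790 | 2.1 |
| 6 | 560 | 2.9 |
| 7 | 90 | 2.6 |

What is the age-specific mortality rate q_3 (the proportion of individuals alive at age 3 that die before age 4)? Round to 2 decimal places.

lx = nx/n0 = nx/1000: 1, 0.92, 0.91, 0.9, 0.89, 0.79, 0.56, 0.09
q_3 = (l_3 − l_4) / l_3 = (0.9 − 0.89) / 0.9
     = 0.01 / 0.9 = 0.011111… → 0.01

0.01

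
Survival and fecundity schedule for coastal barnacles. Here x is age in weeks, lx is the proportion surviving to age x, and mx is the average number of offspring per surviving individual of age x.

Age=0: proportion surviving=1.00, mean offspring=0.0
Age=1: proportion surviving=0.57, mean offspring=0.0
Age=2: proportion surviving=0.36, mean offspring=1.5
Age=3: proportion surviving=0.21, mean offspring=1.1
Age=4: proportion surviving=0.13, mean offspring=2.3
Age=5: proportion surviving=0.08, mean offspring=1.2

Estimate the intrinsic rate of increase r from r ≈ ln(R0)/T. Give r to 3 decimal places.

R0 = Σ lx·mx = 0 + 0 + 0.54 + 0.231 + 0.299 + 0.096 = 1.166
Σ x·lx·mx = 3.449; T = 3.449/1.166 = 2.95798…
r ≈ ln(R0)/T = ln(1.166)/2.95798… = 0.05192… → 0.052

0.052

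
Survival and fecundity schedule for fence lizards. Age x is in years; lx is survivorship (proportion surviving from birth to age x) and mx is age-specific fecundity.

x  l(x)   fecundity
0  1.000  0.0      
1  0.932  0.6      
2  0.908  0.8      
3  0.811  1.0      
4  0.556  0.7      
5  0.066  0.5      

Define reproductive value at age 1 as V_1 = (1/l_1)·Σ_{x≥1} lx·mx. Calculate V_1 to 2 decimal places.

lx·mx for x ≥ 1: 0.5592, 0.7264, 0.811, 0.3892, 0.033 → sum = 2.5188
V_1 = 2.5188 / l_1 = 2.5188 / 0.932 = 2.702575… → 2.70

2.70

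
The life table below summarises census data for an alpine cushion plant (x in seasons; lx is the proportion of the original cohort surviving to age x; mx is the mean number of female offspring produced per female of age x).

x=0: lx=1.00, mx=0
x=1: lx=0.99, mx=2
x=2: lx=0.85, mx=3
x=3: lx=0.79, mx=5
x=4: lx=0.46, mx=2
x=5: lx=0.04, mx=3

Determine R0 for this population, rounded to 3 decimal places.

9.520

lx·mx by age: 0, 1.98, 2.55, 3.95, 0.92, 0.12
R0 = Σ lx·mx = 9.52 → 9.520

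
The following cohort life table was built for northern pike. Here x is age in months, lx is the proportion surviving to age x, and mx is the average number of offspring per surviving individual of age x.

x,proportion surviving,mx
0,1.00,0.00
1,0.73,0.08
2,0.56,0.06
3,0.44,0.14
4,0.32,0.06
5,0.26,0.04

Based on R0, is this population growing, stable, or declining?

R0 = Σ lx·mx = 0 + 0.0584 + 0.0336 + 0.0616 + 0.0192 + 0.0104 = 0.1832
R0 < 1, so the population is declining.

declining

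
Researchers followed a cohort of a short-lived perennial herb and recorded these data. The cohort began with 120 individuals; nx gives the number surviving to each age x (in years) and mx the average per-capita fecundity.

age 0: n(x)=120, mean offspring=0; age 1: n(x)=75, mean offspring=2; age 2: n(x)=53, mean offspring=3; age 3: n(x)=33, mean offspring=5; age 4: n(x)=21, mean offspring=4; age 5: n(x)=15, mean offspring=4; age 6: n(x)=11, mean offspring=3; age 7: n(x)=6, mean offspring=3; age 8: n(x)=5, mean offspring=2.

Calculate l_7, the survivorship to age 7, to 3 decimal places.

0.050

l_7 = n_7/n_0 = 6/120 = 0.05 → 0.050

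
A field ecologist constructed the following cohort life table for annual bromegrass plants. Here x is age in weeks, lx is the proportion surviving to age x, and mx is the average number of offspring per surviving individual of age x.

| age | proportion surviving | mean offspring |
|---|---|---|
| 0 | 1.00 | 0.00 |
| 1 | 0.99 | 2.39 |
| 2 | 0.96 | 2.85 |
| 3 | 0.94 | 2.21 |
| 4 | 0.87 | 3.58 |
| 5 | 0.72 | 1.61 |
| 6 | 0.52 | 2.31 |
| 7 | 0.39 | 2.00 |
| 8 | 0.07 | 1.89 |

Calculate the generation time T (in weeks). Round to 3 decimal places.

3.394

lx·mx: 0, 2.3661, 2.736, 2.0774, 3.1146, 1.1592, 1.2012, 0.78, 0.1323 → R0 = 13.5668
x·lx·mx: 0, 2.3661, 5.472, 6.2322, 12.4584, 5.796, 7.2072, 5.46, 1.0584 → Σ = 46.0503
T = 46.0503 / 13.5668 = 3.394338… → 3.394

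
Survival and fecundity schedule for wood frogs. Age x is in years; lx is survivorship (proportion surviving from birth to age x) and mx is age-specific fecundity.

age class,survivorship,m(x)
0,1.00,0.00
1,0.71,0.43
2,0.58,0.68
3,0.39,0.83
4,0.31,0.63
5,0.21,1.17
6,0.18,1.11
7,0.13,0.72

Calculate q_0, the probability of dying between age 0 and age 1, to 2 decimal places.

q_0 = (l_0 − l_1) / l_0 = (1 − 0.71) / 1
     = 0.29 / 1 = 0.29 → 0.29

0.29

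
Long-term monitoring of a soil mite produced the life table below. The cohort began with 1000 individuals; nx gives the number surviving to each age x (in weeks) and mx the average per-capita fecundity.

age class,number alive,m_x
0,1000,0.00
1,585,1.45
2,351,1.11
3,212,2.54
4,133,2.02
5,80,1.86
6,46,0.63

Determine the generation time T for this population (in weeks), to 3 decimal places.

2.355

lx = nx/n0 = nx/1000: 1, 0.585, 0.351, 0.212, 0.133, 0.08, 0.046
lx·mx: 0, 0.84825, 0.38961, 0.53848, 0.26866, 0.1488, 0.02898 → R0 = 2.22278
x·lx·mx: 0, 0.84825, 0.77922, 1.61544, 1.07464, 0.744, 0.17388 → Σ = 5.23543
T = 5.23543 / 2.22278 = 2.355352… → 2.355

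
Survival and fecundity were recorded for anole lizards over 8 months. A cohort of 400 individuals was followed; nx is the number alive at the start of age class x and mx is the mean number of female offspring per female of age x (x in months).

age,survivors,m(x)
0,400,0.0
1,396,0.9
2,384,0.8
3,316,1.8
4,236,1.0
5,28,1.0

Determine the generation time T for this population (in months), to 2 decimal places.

lx = nx/n0 = nx/400: 1, 0.99, 0.96, 0.79, 0.59, 0.07
lx·mx: 0, 0.891, 0.768, 1.422, 0.59, 0.07 → R0 = 3.741
x·lx·mx: 0, 0.891, 1.536, 4.266, 2.36, 0.35 → Σ = 9.403
T = 9.403 / 3.741 = 2.513499… → 2.51

2.51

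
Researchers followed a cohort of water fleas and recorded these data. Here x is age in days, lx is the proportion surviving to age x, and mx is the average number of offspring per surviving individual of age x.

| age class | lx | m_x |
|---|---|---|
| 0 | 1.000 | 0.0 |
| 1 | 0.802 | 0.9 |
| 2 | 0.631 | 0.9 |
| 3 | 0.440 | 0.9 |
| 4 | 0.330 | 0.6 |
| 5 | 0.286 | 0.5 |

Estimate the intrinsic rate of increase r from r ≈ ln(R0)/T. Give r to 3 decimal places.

R0 = Σ lx·mx = 0 + 0.7218 + 0.5679 + 0.396 + 0.198 + 0.143 = 2.0267
Σ x·lx·mx = 4.5526; T = 4.5526/2.0267 = 2.24631…
r ≈ ln(R0)/T = ln(2.0267)/2.24631… = 0.31447… → 0.314

0.314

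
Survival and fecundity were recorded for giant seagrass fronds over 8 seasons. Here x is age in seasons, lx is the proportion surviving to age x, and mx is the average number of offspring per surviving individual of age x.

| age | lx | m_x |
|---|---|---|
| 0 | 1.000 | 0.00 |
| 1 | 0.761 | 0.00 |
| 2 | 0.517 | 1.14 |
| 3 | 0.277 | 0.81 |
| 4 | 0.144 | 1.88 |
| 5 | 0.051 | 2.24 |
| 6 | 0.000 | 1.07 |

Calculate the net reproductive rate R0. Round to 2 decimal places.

lx·mx by age: 0, 0, 0.58938, 0.22437, 0.27072, 0.11424, 0
R0 = Σ lx·mx = 1.19871 → 1.20

1.20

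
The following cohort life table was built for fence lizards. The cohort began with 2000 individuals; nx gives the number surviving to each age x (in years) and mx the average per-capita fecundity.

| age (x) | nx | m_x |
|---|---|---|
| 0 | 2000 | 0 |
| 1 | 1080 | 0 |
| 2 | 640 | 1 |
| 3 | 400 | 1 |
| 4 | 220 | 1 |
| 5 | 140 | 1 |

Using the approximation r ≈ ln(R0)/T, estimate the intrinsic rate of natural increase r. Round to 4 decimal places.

-0.1230

lx = nx/n0 = nx/2000: 1, 0.54, 0.32, 0.2, 0.11, 0.07
R0 = Σ lx·mx = 0 + 0 + 0.32 + 0.2 + 0.11 + 0.07 = 0.7
Σ x·lx·mx = 2.03; T = 2.03/0.7 = 2.9
r ≈ ln(R0)/T = ln(0.7)/2.9 = -0.122991… → -0.1230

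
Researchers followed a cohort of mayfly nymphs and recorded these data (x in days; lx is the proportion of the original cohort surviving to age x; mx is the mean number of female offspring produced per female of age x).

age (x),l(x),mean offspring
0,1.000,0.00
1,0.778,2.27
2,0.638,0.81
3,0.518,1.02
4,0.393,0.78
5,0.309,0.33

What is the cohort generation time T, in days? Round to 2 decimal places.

1.90

lx·mx: 0, 1.76606, 0.51678, 0.52836, 0.30654, 0.10197 → R0 = 3.21971
x·lx·mx: 0, 1.76606, 1.03356, 1.58508, 1.22616, 0.50985 → Σ = 6.12071
T = 6.12071 / 3.21971 = 1.901013… → 1.90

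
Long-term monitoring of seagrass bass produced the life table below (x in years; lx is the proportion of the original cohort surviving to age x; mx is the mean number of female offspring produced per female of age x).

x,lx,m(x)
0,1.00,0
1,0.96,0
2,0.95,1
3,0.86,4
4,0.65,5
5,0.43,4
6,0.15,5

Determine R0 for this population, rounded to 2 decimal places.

lx·mx by age: 0, 0, 0.95, 3.44, 3.25, 1.72, 0.75
R0 = Σ lx·mx = 10.11 → 10.11

10.11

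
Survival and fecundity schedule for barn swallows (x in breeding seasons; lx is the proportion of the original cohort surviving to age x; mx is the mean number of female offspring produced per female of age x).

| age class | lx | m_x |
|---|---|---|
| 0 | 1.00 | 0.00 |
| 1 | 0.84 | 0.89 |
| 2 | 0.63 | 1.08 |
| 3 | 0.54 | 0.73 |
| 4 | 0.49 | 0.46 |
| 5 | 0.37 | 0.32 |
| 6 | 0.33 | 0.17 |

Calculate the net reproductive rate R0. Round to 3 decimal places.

lx·mx by age: 0, 0.7476, 0.6804, 0.3942, 0.2254, 0.1184, 0.0561
R0 = Σ lx·mx = 2.2221 → 2.222

2.222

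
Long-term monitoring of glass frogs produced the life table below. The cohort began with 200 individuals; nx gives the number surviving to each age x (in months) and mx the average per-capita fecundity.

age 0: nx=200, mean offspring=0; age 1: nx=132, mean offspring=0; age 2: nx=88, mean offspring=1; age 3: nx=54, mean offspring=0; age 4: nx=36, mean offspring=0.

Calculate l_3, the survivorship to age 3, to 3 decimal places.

0.270

l_3 = n_3/n_0 = 54/200 = 0.27 → 0.270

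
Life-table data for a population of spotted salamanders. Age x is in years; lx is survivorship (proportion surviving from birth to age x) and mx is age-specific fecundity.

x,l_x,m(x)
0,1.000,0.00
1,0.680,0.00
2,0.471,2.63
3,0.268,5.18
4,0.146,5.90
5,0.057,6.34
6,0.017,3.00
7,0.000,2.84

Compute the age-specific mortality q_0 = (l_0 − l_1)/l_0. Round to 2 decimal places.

0.32

q_0 = (l_0 − l_1) / l_0 = (1 − 0.68) / 1
     = 0.32 / 1 = 0.32 → 0.32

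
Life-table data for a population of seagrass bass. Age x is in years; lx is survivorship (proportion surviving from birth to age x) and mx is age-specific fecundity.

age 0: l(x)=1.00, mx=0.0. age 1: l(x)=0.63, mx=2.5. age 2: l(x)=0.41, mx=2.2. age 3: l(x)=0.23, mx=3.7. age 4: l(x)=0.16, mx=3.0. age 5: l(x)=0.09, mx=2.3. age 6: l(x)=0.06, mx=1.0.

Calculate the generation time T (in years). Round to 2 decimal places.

2.27

lx·mx: 0, 1.575, 0.902, 0.851, 0.48, 0.207, 0.06 → R0 = 4.075
x·lx·mx: 0, 1.575, 1.804, 2.553, 1.92, 1.035, 0.36 → Σ = 9.247
T = 9.247 / 4.075 = 2.269202… → 2.27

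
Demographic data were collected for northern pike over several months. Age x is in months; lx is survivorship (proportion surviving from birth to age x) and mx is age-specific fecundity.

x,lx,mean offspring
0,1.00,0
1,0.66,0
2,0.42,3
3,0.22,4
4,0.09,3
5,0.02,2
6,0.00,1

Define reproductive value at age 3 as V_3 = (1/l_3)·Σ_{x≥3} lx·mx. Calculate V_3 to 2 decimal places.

5.41

lx·mx for x ≥ 3: 0.88, 0.27, 0.04, 0 → sum = 1.19
V_3 = 1.19 / l_3 = 1.19 / 0.22 = 5.409091… → 5.41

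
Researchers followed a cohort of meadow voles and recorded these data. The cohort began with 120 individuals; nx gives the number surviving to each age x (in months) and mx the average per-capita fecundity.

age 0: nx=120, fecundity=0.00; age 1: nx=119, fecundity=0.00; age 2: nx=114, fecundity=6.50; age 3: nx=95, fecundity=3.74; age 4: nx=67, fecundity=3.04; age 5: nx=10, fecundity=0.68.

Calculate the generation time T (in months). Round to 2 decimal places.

lx = nx/n0 = nx/120: 1, 0.99167…, 0.95, 0.79167…, 0.55833…, 0.08333…
lx·mx: 0, 0, 6.175, 2.960833…, 1.697333…, 0.056667… → R0 = 10.889833…
x·lx·mx: 0, 0, 12.35, 8.8825…, 6.789333…, 0.283333… → Σ = 28.305167…
T = 28.305167… / 10.889833… = 2.599229… → 2.60

2.60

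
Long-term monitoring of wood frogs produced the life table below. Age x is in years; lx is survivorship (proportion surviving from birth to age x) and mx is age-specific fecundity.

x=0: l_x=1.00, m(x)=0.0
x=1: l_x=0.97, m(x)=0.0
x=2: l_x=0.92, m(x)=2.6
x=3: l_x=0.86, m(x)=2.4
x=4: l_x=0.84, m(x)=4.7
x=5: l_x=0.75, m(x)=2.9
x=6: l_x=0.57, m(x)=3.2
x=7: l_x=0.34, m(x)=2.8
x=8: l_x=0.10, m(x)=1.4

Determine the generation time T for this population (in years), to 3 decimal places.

lx·mx: 0, 0, 2.392, 2.064, 3.948, 2.175, 1.824, 0.952, 0.14 → R0 = 13.495
x·lx·mx: 0, 0, 4.784, 6.192, 15.792, 10.875, 10.944, 6.664, 1.12 → Σ = 56.371
T = 56.371 / 13.495 = 4.177177… → 4.177

4.177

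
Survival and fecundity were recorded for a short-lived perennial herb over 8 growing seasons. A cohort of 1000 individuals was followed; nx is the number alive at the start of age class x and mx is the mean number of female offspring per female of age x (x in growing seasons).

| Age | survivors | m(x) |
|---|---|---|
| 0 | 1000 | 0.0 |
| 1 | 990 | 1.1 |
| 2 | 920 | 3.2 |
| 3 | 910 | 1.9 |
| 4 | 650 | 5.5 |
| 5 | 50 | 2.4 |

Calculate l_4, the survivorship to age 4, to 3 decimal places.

l_4 = n_4/n_0 = 650/1000 = 0.65 → 0.650

0.650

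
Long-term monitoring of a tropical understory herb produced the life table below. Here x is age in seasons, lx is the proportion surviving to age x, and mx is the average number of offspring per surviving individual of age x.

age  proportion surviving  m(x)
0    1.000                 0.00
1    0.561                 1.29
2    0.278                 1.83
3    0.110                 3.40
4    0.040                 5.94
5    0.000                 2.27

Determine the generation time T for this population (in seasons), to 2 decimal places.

lx·mx: 0, 0.72369, 0.50874, 0.374, 0.2376, 0 → R0 = 1.84403
x·lx·mx: 0, 0.72369, 1.01748, 1.122, 0.9504, 0 → Σ = 3.81357
T = 3.81357 / 1.84403 = 2.068063… → 2.07

2.07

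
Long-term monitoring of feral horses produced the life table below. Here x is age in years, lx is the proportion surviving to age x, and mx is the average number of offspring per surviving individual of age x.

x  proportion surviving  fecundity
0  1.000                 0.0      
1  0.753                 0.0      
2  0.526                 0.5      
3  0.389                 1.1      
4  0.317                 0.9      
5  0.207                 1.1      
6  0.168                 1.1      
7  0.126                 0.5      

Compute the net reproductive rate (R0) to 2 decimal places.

lx·mx by age: 0, 0, 0.263, 0.4279, 0.2853, 0.2277, 0.1848, 0.063
R0 = Σ lx·mx = 1.4517 → 1.45

1.45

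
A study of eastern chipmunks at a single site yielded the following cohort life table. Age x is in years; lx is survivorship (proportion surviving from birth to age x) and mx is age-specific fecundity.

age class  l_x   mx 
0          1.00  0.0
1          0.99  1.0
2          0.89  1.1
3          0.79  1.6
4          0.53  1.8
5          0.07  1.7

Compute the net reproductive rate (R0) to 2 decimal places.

lx·mx by age: 0, 0.99, 0.979, 1.264, 0.954, 0.119
R0 = Σ lx·mx = 4.306 → 4.31

4.31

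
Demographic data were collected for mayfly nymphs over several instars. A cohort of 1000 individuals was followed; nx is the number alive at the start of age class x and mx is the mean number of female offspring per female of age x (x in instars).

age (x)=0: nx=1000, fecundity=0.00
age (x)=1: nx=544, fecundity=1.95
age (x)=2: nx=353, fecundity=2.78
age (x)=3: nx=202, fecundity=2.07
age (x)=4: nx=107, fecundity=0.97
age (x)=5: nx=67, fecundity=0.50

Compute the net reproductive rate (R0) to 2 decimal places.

lx = nx/n0 = nx/1000: 1, 0.544, 0.353, 0.202, 0.107, 0.067
lx·mx by age: 0, 1.0608, 0.98134, 0.41814, 0.10379, 0.0335
R0 = Σ lx·mx = 2.59757 → 2.60

2.60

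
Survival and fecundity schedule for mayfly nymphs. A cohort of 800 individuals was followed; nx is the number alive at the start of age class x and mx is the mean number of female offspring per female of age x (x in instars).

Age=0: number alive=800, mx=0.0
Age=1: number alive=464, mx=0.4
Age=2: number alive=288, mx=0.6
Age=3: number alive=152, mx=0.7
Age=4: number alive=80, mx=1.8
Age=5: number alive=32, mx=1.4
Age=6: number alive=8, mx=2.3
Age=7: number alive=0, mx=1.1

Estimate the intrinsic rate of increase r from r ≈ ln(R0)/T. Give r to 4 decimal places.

lx = nx/n0 = nx/800: 1, 0.58, 0.36, 0.19, 0.1, 0.04, 0.01, 0
R0 = Σ lx·mx = 0 + 0.232 + 0.216 + 0.133 + 0.18 + 0.056 + 0.023 + 0 = 0.84
Σ x·lx·mx = 2.201; T = 2.201/0.84 = 2.62024…
r ≈ ln(R0)/T = ln(0.84)/2.62024… = -0.066541… → -0.0665

-0.0665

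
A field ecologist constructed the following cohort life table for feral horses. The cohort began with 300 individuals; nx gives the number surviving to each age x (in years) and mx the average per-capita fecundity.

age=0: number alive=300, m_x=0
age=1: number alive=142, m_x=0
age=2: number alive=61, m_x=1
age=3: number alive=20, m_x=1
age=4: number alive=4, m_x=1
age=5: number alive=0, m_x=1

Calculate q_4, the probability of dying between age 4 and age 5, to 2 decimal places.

lx = nx/n0 = nx/300: 1, 0.47333…, 0.20333…, 0.06667…, 0.01333…, 0
q_4 = (l_4 − l_5) / l_4 = (0.013333… − 0) / 0.013333…
     = 0.013333… / 0.013333… = 1 → 1.00

1.00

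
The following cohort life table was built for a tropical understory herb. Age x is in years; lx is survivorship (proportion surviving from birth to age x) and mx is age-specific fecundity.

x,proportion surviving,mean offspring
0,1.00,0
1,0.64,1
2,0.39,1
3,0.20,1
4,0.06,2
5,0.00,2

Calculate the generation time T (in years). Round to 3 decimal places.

lx·mx: 0, 0.64, 0.39, 0.2, 0.12, 0 → R0 = 1.35
x·lx·mx: 0, 0.64, 0.78, 0.6, 0.48, 0 → Σ = 2.5
T = 2.5 / 1.35 = 1.851852… → 1.852

1.852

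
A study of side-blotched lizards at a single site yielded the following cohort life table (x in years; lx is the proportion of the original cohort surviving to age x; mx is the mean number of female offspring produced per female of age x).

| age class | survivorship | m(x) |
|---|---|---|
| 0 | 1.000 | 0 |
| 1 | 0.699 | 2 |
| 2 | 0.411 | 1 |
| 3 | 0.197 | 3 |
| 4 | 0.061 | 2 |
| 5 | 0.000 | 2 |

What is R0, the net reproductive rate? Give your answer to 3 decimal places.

lx·mx by age: 0, 1.398, 0.411, 0.591, 0.122, 0
R0 = Σ lx·mx = 2.522 → 2.522

2.522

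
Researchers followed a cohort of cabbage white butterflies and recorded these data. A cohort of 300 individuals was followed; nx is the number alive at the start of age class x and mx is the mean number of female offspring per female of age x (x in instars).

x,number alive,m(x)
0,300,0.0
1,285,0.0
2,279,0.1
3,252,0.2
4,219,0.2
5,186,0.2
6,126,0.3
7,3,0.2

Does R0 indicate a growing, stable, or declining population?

lx = nx/n0 = nx/300: 1, 0.95, 0.93, 0.84, 0.73, 0.62, 0.42, 0.01
R0 = Σ lx·mx = 0 + 0 + 0.093 + 0.168 + 0.146 + 0.124 + 0.126 + 0.002 = 0.659
R0 < 1, so the population is declining.

declining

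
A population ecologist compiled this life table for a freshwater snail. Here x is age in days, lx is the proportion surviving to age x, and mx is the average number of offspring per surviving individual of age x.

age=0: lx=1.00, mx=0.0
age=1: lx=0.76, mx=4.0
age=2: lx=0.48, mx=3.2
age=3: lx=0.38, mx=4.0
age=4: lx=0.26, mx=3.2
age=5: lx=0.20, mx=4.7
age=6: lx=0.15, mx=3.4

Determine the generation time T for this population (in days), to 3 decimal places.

2.597

lx·mx: 0, 3.04, 1.536, 1.52, 0.832, 0.94, 0.51 → R0 = 8.378
x·lx·mx: 0, 3.04, 3.072, 4.56, 3.328, 4.7, 3.06 → Σ = 21.76
T = 21.76 / 8.378 = 2.597279… → 2.597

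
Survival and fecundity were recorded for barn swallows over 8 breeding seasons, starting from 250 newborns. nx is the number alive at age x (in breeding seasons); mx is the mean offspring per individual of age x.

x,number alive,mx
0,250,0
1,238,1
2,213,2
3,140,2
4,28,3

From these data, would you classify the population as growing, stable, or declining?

growing

lx = nx/n0 = nx/250: 1, 0.952, 0.852, 0.56, 0.112
R0 = Σ lx·mx = 0 + 0.952 + 1.704 + 1.12 + 0.336 = 4.112
R0 > 1, so the population is growing.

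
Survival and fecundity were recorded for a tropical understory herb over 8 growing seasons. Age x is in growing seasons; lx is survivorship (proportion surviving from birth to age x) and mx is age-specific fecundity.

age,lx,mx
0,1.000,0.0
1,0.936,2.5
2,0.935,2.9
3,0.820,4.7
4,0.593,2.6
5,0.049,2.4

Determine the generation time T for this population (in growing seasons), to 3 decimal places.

lx·mx: 0, 2.34, 2.7115, 3.854, 1.5418, 0.1176 → R0 = 10.5649
x·lx·mx: 0, 2.34, 5.423, 11.562, 6.1672, 0.588 → Σ = 26.0802
T = 26.0802 / 10.5649 = 2.46857… → 2.469

2.469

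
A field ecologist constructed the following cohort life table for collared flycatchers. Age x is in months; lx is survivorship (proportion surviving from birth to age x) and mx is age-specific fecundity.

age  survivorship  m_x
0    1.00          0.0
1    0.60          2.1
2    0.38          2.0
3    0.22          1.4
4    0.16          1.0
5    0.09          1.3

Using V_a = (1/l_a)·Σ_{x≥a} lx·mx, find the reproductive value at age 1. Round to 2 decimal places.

lx·mx for x ≥ 1: 1.26, 0.76, 0.308, 0.16, 0.117 → sum = 2.605
V_1 = 2.605 / l_1 = 2.605 / 0.6 = 4.341667… → 4.34

4.34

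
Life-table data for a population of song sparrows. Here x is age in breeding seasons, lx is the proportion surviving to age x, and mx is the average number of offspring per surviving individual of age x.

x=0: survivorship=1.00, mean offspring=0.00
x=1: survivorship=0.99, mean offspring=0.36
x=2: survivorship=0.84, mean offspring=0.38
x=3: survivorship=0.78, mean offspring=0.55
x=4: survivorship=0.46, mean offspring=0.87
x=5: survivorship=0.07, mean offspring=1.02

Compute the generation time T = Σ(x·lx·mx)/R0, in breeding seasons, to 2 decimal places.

2.69

lx·mx: 0, 0.3564, 0.3192, 0.429, 0.4002, 0.0714 → R0 = 1.5762
x·lx·mx: 0, 0.3564, 0.6384, 1.287, 1.6008, 0.357 → Σ = 4.2396
T = 4.2396 / 1.5762 = 2.68976… → 2.69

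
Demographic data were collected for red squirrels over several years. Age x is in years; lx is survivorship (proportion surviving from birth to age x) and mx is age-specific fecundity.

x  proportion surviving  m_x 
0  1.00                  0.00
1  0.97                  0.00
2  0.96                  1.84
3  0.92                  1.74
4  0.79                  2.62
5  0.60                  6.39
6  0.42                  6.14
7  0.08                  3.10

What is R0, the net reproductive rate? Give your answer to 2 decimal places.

12.10

lx·mx by age: 0, 0, 1.7664, 1.6008, 2.0698, 3.834, 2.5788, 0.248
R0 = Σ lx·mx = 12.0978 → 12.10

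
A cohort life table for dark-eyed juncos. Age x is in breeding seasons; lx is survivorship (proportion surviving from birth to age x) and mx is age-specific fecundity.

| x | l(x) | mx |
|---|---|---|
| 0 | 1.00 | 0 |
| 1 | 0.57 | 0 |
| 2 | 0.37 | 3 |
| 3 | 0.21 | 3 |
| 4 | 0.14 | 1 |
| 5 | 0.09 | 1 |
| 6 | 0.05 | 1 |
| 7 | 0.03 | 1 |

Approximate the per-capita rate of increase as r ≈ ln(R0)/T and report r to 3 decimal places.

R0 = Σ lx·mx = 0 + 0 + 1.11 + 0.63 + 0.14 + 0.09 + 0.05 + 0.03 = 2.05
Σ x·lx·mx = 5.63; T = 5.63/2.05 = 2.74634…
r ≈ ln(R0)/T = ln(2.05)/2.74634… = 0.26138… → 0.261

0.261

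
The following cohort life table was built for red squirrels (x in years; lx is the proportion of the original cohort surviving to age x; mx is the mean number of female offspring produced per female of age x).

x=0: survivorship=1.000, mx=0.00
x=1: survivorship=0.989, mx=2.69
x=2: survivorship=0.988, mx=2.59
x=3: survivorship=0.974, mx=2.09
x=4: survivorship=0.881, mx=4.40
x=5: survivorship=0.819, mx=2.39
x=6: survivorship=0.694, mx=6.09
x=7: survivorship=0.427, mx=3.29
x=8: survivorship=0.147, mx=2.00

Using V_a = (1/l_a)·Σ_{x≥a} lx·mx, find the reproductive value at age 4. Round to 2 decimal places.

13.35

lx·mx for x ≥ 4: 3.8764, 1.95741, 4.22646, 1.40483, 0.294 → sum = 11.7591
V_4 = 11.7591 / l_4 = 11.7591 / 0.881 = 13.347446… → 13.35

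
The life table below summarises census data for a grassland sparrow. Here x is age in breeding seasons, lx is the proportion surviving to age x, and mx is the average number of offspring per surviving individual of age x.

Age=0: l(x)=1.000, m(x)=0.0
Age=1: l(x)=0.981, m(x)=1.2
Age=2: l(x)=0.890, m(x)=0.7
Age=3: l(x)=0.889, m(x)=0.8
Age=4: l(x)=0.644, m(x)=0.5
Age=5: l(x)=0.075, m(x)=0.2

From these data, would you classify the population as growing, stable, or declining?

growing

R0 = Σ lx·mx = 0 + 1.1772 + 0.623 + 0.7112 + 0.322 + 0.015 = 2.8484
R0 > 1, so the population is growing.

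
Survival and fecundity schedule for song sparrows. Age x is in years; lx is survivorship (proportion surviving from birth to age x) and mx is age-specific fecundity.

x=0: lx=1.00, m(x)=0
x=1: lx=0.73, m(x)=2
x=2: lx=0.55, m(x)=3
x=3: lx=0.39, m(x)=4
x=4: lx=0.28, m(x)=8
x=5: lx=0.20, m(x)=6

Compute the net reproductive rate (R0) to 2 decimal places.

lx·mx by age: 0, 1.46, 1.65, 1.56, 2.24, 1.2
R0 = Σ lx·mx = 8.11 → 8.11

8.11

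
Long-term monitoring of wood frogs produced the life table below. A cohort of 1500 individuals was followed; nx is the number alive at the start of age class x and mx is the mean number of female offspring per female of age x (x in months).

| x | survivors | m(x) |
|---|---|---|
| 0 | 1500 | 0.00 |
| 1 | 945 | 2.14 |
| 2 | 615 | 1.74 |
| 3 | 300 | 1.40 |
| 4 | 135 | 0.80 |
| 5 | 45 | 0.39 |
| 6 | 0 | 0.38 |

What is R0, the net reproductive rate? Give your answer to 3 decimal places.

lx = nx/n0 = nx/1500: 1, 0.63, 0.41, 0.2, 0.09, 0.03, 0
lx·mx by age: 0, 1.3482, 0.7134, 0.28, 0.072, 0.0117, 0
R0 = Σ lx·mx = 2.4253 → 2.425

2.425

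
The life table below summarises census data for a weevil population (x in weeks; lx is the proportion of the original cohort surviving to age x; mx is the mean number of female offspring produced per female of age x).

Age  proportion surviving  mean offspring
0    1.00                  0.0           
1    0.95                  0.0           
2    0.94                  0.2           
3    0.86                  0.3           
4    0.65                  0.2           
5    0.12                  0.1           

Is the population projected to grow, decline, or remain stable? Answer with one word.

R0 = Σ lx·mx = 0 + 0 + 0.188 + 0.258 + 0.13 + 0.012 = 0.588
R0 < 1, so the population is declining.

declining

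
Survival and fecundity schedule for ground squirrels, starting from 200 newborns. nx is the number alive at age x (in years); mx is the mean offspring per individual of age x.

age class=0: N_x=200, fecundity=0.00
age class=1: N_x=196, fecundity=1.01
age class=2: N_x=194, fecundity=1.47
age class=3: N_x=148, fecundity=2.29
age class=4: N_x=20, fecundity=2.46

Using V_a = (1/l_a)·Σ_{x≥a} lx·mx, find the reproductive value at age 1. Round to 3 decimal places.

4.445

lx = nx/n0 = nx/200: 1, 0.98, 0.97, 0.74, 0.1
lx·mx for x ≥ 1: 0.9898, 1.4259, 1.6946, 0.246 → sum = 4.3563
V_1 = 4.3563 / l_1 = 4.3563 / 0.98 = 4.445204… → 4.445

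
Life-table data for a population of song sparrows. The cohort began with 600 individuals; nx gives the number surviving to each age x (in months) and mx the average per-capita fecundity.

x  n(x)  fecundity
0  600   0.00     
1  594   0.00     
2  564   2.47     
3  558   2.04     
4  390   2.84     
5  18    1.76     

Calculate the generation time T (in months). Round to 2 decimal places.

lx = nx/n0 = nx/600: 1, 0.99, 0.94, 0.93, 0.65, 0.03
lx·mx: 0, 0, 2.3218, 1.8972, 1.846, 0.0528 → R0 = 6.1178
x·lx·mx: 0, 0, 4.6436, 5.6916, 7.384, 0.264 → Σ = 17.9832
T = 17.9832 / 6.1178 = 2.939488… → 2.94

2.94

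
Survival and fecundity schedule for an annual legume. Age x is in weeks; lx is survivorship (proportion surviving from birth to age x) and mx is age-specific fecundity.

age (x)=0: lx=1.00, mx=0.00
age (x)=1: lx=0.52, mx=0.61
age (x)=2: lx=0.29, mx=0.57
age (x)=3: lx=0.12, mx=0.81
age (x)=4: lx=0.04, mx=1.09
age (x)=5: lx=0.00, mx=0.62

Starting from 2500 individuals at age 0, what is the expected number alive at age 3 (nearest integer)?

Expected survivors = N0 · l_3 = 2500 × 0.12 = 300 → 300

300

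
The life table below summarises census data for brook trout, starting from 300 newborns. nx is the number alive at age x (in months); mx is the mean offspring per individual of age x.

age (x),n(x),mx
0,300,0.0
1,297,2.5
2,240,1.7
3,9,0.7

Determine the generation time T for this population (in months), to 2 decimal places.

1.36

lx = nx/n0 = nx/300: 1, 0.99, 0.8, 0.03
lx·mx: 0, 2.475, 1.36, 0.021 → R0 = 3.856
x·lx·mx: 0, 2.475, 2.72, 0.063 → Σ = 5.258
T = 5.258 / 3.856 = 1.363589… → 1.36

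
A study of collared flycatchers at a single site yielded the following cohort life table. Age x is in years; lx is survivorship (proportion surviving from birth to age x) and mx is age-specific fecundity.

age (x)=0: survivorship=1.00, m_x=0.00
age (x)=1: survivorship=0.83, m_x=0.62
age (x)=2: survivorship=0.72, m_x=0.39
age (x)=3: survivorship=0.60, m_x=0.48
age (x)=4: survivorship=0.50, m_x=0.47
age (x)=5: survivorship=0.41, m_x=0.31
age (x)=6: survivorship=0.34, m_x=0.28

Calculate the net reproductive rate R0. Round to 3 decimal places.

lx·mx by age: 0, 0.5146, 0.2808, 0.288, 0.235, 0.1271, 0.0952
R0 = Σ lx·mx = 1.5407 → 1.541

1.541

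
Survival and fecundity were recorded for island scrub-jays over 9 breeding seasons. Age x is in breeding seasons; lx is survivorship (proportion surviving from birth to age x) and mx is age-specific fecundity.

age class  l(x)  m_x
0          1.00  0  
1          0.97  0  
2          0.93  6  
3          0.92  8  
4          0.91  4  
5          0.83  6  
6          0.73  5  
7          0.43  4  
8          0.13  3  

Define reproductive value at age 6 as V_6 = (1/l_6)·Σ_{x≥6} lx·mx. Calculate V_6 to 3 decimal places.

7.890

lx·mx for x ≥ 6: 3.65, 1.72, 0.39 → sum = 5.76
V_6 = 5.76 / l_6 = 5.76 / 0.73 = 7.890411… → 7.890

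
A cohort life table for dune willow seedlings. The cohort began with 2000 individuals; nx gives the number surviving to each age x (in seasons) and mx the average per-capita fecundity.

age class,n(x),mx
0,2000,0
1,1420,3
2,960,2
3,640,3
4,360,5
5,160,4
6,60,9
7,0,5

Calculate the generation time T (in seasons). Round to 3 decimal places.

2.482

lx = nx/n0 = nx/2000: 1, 0.71, 0.48, 0.32, 0.18, 0.08, 0.03, 0
lx·mx: 0, 2.13, 0.96, 0.96, 0.9, 0.32, 0.27, 0 → R0 = 5.54
x·lx·mx: 0, 2.13, 1.92, 2.88, 3.6, 1.6, 1.62, 0 → Σ = 13.75
T = 13.75 / 5.54 = 2.481949… → 2.482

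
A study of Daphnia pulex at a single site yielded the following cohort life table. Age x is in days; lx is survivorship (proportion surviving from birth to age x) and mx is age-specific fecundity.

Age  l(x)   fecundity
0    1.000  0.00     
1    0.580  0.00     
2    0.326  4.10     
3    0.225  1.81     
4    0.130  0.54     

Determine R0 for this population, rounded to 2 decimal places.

lx·mx by age: 0, 0, 1.3366, 0.40725, 0.0702
R0 = Σ lx·mx = 1.81405 → 1.81

1.81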